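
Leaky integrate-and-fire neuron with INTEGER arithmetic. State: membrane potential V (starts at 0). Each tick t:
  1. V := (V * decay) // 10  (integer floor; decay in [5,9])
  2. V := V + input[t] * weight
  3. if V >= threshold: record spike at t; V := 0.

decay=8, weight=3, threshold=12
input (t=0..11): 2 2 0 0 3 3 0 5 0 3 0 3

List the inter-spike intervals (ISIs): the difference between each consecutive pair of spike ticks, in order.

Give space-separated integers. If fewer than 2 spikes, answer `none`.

Answer: 3 4

Derivation:
t=0: input=2 -> V=6
t=1: input=2 -> V=10
t=2: input=0 -> V=8
t=3: input=0 -> V=6
t=4: input=3 -> V=0 FIRE
t=5: input=3 -> V=9
t=6: input=0 -> V=7
t=7: input=5 -> V=0 FIRE
t=8: input=0 -> V=0
t=9: input=3 -> V=9
t=10: input=0 -> V=7
t=11: input=3 -> V=0 FIRE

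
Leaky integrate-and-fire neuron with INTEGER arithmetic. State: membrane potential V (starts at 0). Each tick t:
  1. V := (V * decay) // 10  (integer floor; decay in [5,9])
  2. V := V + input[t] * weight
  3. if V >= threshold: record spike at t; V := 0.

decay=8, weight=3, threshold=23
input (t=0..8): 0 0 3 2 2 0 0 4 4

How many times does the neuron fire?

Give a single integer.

t=0: input=0 -> V=0
t=1: input=0 -> V=0
t=2: input=3 -> V=9
t=3: input=2 -> V=13
t=4: input=2 -> V=16
t=5: input=0 -> V=12
t=6: input=0 -> V=9
t=7: input=4 -> V=19
t=8: input=4 -> V=0 FIRE

Answer: 1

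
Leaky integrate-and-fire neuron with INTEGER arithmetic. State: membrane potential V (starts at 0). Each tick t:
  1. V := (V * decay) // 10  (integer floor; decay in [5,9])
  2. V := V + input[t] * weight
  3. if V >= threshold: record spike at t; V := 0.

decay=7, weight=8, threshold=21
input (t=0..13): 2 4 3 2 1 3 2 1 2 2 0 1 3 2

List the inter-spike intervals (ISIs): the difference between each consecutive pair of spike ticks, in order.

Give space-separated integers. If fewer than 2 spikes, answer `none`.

Answer: 1 3 3 4

Derivation:
t=0: input=2 -> V=16
t=1: input=4 -> V=0 FIRE
t=2: input=3 -> V=0 FIRE
t=3: input=2 -> V=16
t=4: input=1 -> V=19
t=5: input=3 -> V=0 FIRE
t=6: input=2 -> V=16
t=7: input=1 -> V=19
t=8: input=2 -> V=0 FIRE
t=9: input=2 -> V=16
t=10: input=0 -> V=11
t=11: input=1 -> V=15
t=12: input=3 -> V=0 FIRE
t=13: input=2 -> V=16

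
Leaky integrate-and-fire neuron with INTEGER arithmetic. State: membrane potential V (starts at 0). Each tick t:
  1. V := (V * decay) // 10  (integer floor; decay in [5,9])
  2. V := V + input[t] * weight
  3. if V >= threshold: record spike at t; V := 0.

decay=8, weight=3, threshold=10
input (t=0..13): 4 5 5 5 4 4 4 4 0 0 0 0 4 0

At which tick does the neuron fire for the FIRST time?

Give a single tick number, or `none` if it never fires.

Answer: 0

Derivation:
t=0: input=4 -> V=0 FIRE
t=1: input=5 -> V=0 FIRE
t=2: input=5 -> V=0 FIRE
t=3: input=5 -> V=0 FIRE
t=4: input=4 -> V=0 FIRE
t=5: input=4 -> V=0 FIRE
t=6: input=4 -> V=0 FIRE
t=7: input=4 -> V=0 FIRE
t=8: input=0 -> V=0
t=9: input=0 -> V=0
t=10: input=0 -> V=0
t=11: input=0 -> V=0
t=12: input=4 -> V=0 FIRE
t=13: input=0 -> V=0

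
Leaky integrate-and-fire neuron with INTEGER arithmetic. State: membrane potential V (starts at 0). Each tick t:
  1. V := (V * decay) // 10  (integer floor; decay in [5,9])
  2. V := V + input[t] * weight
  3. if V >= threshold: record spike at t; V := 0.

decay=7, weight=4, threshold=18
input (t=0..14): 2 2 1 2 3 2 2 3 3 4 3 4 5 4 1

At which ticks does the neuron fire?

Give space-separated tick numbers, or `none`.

t=0: input=2 -> V=8
t=1: input=2 -> V=13
t=2: input=1 -> V=13
t=3: input=2 -> V=17
t=4: input=3 -> V=0 FIRE
t=5: input=2 -> V=8
t=6: input=2 -> V=13
t=7: input=3 -> V=0 FIRE
t=8: input=3 -> V=12
t=9: input=4 -> V=0 FIRE
t=10: input=3 -> V=12
t=11: input=4 -> V=0 FIRE
t=12: input=5 -> V=0 FIRE
t=13: input=4 -> V=16
t=14: input=1 -> V=15

Answer: 4 7 9 11 12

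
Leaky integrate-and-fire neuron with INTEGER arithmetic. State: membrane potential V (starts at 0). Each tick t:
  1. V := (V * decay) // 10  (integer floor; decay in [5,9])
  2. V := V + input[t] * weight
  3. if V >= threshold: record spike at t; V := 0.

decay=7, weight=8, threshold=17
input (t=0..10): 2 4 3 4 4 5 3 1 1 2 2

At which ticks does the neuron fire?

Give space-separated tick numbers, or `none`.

Answer: 1 2 3 4 5 6 9

Derivation:
t=0: input=2 -> V=16
t=1: input=4 -> V=0 FIRE
t=2: input=3 -> V=0 FIRE
t=3: input=4 -> V=0 FIRE
t=4: input=4 -> V=0 FIRE
t=5: input=5 -> V=0 FIRE
t=6: input=3 -> V=0 FIRE
t=7: input=1 -> V=8
t=8: input=1 -> V=13
t=9: input=2 -> V=0 FIRE
t=10: input=2 -> V=16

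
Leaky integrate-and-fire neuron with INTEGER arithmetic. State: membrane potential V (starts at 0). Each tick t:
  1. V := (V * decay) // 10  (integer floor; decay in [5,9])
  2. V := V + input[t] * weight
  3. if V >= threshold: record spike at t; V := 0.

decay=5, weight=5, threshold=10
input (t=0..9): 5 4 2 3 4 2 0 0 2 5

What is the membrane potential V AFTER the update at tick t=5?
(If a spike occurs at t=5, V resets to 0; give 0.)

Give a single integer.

t=0: input=5 -> V=0 FIRE
t=1: input=4 -> V=0 FIRE
t=2: input=2 -> V=0 FIRE
t=3: input=3 -> V=0 FIRE
t=4: input=4 -> V=0 FIRE
t=5: input=2 -> V=0 FIRE
t=6: input=0 -> V=0
t=7: input=0 -> V=0
t=8: input=2 -> V=0 FIRE
t=9: input=5 -> V=0 FIRE

Answer: 0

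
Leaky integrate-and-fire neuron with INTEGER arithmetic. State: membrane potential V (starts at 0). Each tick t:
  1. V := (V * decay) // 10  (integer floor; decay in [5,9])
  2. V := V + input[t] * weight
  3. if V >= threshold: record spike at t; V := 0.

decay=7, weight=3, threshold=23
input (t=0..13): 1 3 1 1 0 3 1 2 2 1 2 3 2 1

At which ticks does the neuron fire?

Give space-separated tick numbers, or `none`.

t=0: input=1 -> V=3
t=1: input=3 -> V=11
t=2: input=1 -> V=10
t=3: input=1 -> V=10
t=4: input=0 -> V=7
t=5: input=3 -> V=13
t=6: input=1 -> V=12
t=7: input=2 -> V=14
t=8: input=2 -> V=15
t=9: input=1 -> V=13
t=10: input=2 -> V=15
t=11: input=3 -> V=19
t=12: input=2 -> V=19
t=13: input=1 -> V=16

Answer: none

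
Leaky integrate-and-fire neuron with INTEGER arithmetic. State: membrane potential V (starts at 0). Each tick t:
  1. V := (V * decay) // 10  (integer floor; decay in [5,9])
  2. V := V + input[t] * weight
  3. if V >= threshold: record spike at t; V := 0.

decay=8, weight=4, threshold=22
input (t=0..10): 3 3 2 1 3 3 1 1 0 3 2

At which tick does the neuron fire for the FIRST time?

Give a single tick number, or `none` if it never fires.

t=0: input=3 -> V=12
t=1: input=3 -> V=21
t=2: input=2 -> V=0 FIRE
t=3: input=1 -> V=4
t=4: input=3 -> V=15
t=5: input=3 -> V=0 FIRE
t=6: input=1 -> V=4
t=7: input=1 -> V=7
t=8: input=0 -> V=5
t=9: input=3 -> V=16
t=10: input=2 -> V=20

Answer: 2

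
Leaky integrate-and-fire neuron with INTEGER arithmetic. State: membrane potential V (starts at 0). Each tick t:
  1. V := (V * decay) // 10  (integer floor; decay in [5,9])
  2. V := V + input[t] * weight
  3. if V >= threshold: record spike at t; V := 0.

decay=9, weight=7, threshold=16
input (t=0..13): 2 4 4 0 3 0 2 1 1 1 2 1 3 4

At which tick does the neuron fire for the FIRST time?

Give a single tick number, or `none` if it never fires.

t=0: input=2 -> V=14
t=1: input=4 -> V=0 FIRE
t=2: input=4 -> V=0 FIRE
t=3: input=0 -> V=0
t=4: input=3 -> V=0 FIRE
t=5: input=0 -> V=0
t=6: input=2 -> V=14
t=7: input=1 -> V=0 FIRE
t=8: input=1 -> V=7
t=9: input=1 -> V=13
t=10: input=2 -> V=0 FIRE
t=11: input=1 -> V=7
t=12: input=3 -> V=0 FIRE
t=13: input=4 -> V=0 FIRE

Answer: 1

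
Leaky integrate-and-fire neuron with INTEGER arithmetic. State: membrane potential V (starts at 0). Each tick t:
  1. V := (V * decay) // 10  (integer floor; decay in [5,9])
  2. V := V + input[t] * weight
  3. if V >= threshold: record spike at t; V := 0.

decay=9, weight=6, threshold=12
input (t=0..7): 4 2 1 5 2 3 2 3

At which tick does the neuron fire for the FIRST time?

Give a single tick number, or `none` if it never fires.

t=0: input=4 -> V=0 FIRE
t=1: input=2 -> V=0 FIRE
t=2: input=1 -> V=6
t=3: input=5 -> V=0 FIRE
t=4: input=2 -> V=0 FIRE
t=5: input=3 -> V=0 FIRE
t=6: input=2 -> V=0 FIRE
t=7: input=3 -> V=0 FIRE

Answer: 0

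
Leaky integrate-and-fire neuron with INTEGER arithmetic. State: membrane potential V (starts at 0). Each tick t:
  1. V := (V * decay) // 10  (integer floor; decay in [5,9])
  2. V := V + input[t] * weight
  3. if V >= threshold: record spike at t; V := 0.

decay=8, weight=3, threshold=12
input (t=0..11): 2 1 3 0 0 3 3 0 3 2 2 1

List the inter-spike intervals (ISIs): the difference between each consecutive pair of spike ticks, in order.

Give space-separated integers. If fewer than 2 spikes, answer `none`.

Answer: 4 3

Derivation:
t=0: input=2 -> V=6
t=1: input=1 -> V=7
t=2: input=3 -> V=0 FIRE
t=3: input=0 -> V=0
t=4: input=0 -> V=0
t=5: input=3 -> V=9
t=6: input=3 -> V=0 FIRE
t=7: input=0 -> V=0
t=8: input=3 -> V=9
t=9: input=2 -> V=0 FIRE
t=10: input=2 -> V=6
t=11: input=1 -> V=7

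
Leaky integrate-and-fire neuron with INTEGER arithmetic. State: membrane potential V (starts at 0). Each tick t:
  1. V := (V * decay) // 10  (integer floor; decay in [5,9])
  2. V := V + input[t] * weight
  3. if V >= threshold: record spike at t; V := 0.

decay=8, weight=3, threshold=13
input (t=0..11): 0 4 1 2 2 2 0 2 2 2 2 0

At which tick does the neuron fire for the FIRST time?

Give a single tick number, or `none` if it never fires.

Answer: 3

Derivation:
t=0: input=0 -> V=0
t=1: input=4 -> V=12
t=2: input=1 -> V=12
t=3: input=2 -> V=0 FIRE
t=4: input=2 -> V=6
t=5: input=2 -> V=10
t=6: input=0 -> V=8
t=7: input=2 -> V=12
t=8: input=2 -> V=0 FIRE
t=9: input=2 -> V=6
t=10: input=2 -> V=10
t=11: input=0 -> V=8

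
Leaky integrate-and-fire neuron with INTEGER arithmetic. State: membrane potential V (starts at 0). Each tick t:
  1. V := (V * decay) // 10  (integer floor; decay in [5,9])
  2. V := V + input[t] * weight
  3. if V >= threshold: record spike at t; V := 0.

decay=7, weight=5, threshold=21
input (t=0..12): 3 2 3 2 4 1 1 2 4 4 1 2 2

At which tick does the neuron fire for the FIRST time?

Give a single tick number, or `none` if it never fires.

t=0: input=3 -> V=15
t=1: input=2 -> V=20
t=2: input=3 -> V=0 FIRE
t=3: input=2 -> V=10
t=4: input=4 -> V=0 FIRE
t=5: input=1 -> V=5
t=6: input=1 -> V=8
t=7: input=2 -> V=15
t=8: input=4 -> V=0 FIRE
t=9: input=4 -> V=20
t=10: input=1 -> V=19
t=11: input=2 -> V=0 FIRE
t=12: input=2 -> V=10

Answer: 2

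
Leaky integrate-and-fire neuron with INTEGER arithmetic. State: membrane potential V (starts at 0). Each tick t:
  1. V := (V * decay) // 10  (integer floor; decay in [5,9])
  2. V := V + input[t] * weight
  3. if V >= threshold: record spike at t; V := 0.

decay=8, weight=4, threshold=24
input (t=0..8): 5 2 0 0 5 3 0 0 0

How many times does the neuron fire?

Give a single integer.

Answer: 2

Derivation:
t=0: input=5 -> V=20
t=1: input=2 -> V=0 FIRE
t=2: input=0 -> V=0
t=3: input=0 -> V=0
t=4: input=5 -> V=20
t=5: input=3 -> V=0 FIRE
t=6: input=0 -> V=0
t=7: input=0 -> V=0
t=8: input=0 -> V=0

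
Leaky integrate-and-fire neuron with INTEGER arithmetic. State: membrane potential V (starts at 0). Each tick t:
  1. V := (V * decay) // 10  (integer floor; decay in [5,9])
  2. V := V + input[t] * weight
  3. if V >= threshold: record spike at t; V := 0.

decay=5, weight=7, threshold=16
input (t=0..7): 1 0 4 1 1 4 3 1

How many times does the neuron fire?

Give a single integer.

Answer: 3

Derivation:
t=0: input=1 -> V=7
t=1: input=0 -> V=3
t=2: input=4 -> V=0 FIRE
t=3: input=1 -> V=7
t=4: input=1 -> V=10
t=5: input=4 -> V=0 FIRE
t=6: input=3 -> V=0 FIRE
t=7: input=1 -> V=7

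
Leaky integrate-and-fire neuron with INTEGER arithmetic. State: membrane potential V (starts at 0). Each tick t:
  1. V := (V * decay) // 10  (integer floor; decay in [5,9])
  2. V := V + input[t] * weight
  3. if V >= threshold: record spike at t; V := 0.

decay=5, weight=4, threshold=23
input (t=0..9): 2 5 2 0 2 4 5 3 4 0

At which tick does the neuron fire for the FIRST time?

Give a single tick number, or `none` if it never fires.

Answer: 1

Derivation:
t=0: input=2 -> V=8
t=1: input=5 -> V=0 FIRE
t=2: input=2 -> V=8
t=3: input=0 -> V=4
t=4: input=2 -> V=10
t=5: input=4 -> V=21
t=6: input=5 -> V=0 FIRE
t=7: input=3 -> V=12
t=8: input=4 -> V=22
t=9: input=0 -> V=11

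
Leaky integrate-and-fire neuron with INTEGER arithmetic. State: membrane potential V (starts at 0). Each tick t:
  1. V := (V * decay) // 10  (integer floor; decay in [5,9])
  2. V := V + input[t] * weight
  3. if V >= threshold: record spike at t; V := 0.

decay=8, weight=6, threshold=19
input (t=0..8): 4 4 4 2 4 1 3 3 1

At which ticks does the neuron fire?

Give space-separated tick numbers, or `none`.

t=0: input=4 -> V=0 FIRE
t=1: input=4 -> V=0 FIRE
t=2: input=4 -> V=0 FIRE
t=3: input=2 -> V=12
t=4: input=4 -> V=0 FIRE
t=5: input=1 -> V=6
t=6: input=3 -> V=0 FIRE
t=7: input=3 -> V=18
t=8: input=1 -> V=0 FIRE

Answer: 0 1 2 4 6 8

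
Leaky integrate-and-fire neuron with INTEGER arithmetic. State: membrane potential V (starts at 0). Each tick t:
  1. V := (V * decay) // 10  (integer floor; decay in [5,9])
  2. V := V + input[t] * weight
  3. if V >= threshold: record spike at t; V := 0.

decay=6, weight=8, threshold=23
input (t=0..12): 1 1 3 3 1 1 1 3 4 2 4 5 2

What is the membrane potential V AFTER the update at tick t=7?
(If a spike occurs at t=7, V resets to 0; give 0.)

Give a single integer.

Answer: 0

Derivation:
t=0: input=1 -> V=8
t=1: input=1 -> V=12
t=2: input=3 -> V=0 FIRE
t=3: input=3 -> V=0 FIRE
t=4: input=1 -> V=8
t=5: input=1 -> V=12
t=6: input=1 -> V=15
t=7: input=3 -> V=0 FIRE
t=8: input=4 -> V=0 FIRE
t=9: input=2 -> V=16
t=10: input=4 -> V=0 FIRE
t=11: input=5 -> V=0 FIRE
t=12: input=2 -> V=16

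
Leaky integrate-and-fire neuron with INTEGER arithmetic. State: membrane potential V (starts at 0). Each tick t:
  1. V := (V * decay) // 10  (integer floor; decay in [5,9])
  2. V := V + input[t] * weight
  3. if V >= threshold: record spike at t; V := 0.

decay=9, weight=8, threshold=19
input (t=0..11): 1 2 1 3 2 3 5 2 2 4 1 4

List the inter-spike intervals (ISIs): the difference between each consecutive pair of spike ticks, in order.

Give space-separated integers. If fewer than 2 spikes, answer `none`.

Answer: 2 2 1 2 1 2

Derivation:
t=0: input=1 -> V=8
t=1: input=2 -> V=0 FIRE
t=2: input=1 -> V=8
t=3: input=3 -> V=0 FIRE
t=4: input=2 -> V=16
t=5: input=3 -> V=0 FIRE
t=6: input=5 -> V=0 FIRE
t=7: input=2 -> V=16
t=8: input=2 -> V=0 FIRE
t=9: input=4 -> V=0 FIRE
t=10: input=1 -> V=8
t=11: input=4 -> V=0 FIRE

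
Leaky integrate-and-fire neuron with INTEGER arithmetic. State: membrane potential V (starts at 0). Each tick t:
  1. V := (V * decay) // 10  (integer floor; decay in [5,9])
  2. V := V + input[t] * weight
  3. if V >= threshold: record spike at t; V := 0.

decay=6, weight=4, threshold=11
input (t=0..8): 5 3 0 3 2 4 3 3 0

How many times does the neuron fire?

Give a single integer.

t=0: input=5 -> V=0 FIRE
t=1: input=3 -> V=0 FIRE
t=2: input=0 -> V=0
t=3: input=3 -> V=0 FIRE
t=4: input=2 -> V=8
t=5: input=4 -> V=0 FIRE
t=6: input=3 -> V=0 FIRE
t=7: input=3 -> V=0 FIRE
t=8: input=0 -> V=0

Answer: 6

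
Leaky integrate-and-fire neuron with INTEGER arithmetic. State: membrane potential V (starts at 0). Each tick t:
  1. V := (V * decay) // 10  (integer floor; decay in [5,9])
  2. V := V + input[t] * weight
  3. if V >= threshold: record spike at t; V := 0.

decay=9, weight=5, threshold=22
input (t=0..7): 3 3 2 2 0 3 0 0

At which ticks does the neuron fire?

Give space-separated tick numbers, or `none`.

t=0: input=3 -> V=15
t=1: input=3 -> V=0 FIRE
t=2: input=2 -> V=10
t=3: input=2 -> V=19
t=4: input=0 -> V=17
t=5: input=3 -> V=0 FIRE
t=6: input=0 -> V=0
t=7: input=0 -> V=0

Answer: 1 5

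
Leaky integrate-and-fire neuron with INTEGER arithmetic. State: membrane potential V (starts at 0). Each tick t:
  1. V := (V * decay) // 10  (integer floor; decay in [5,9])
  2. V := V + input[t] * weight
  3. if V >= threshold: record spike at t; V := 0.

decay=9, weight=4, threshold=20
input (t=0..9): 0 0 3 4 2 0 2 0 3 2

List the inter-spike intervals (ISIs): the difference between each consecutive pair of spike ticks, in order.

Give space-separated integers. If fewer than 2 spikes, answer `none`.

Answer: 5

Derivation:
t=0: input=0 -> V=0
t=1: input=0 -> V=0
t=2: input=3 -> V=12
t=3: input=4 -> V=0 FIRE
t=4: input=2 -> V=8
t=5: input=0 -> V=7
t=6: input=2 -> V=14
t=7: input=0 -> V=12
t=8: input=3 -> V=0 FIRE
t=9: input=2 -> V=8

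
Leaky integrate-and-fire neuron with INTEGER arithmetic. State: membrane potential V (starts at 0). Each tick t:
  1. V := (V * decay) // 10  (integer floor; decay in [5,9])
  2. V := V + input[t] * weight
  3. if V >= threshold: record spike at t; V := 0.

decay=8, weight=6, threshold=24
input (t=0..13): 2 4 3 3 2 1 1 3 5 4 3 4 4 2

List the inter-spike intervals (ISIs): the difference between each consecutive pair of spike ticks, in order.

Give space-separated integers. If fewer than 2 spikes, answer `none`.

Answer: 2 4 1 1 2 1

Derivation:
t=0: input=2 -> V=12
t=1: input=4 -> V=0 FIRE
t=2: input=3 -> V=18
t=3: input=3 -> V=0 FIRE
t=4: input=2 -> V=12
t=5: input=1 -> V=15
t=6: input=1 -> V=18
t=7: input=3 -> V=0 FIRE
t=8: input=5 -> V=0 FIRE
t=9: input=4 -> V=0 FIRE
t=10: input=3 -> V=18
t=11: input=4 -> V=0 FIRE
t=12: input=4 -> V=0 FIRE
t=13: input=2 -> V=12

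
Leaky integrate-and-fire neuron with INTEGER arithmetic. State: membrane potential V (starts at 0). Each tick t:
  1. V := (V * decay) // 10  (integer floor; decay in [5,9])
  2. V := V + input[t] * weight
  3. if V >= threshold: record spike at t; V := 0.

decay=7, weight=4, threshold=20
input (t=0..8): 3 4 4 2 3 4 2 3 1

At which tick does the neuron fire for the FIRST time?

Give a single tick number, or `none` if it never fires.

t=0: input=3 -> V=12
t=1: input=4 -> V=0 FIRE
t=2: input=4 -> V=16
t=3: input=2 -> V=19
t=4: input=3 -> V=0 FIRE
t=5: input=4 -> V=16
t=6: input=2 -> V=19
t=7: input=3 -> V=0 FIRE
t=8: input=1 -> V=4

Answer: 1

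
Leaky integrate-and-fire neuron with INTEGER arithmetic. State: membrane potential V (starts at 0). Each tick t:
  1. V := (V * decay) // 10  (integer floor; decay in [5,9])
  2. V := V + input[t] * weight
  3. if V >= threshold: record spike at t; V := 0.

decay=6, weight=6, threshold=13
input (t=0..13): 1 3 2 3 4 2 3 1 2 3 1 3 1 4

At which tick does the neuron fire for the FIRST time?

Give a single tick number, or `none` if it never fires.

t=0: input=1 -> V=6
t=1: input=3 -> V=0 FIRE
t=2: input=2 -> V=12
t=3: input=3 -> V=0 FIRE
t=4: input=4 -> V=0 FIRE
t=5: input=2 -> V=12
t=6: input=3 -> V=0 FIRE
t=7: input=1 -> V=6
t=8: input=2 -> V=0 FIRE
t=9: input=3 -> V=0 FIRE
t=10: input=1 -> V=6
t=11: input=3 -> V=0 FIRE
t=12: input=1 -> V=6
t=13: input=4 -> V=0 FIRE

Answer: 1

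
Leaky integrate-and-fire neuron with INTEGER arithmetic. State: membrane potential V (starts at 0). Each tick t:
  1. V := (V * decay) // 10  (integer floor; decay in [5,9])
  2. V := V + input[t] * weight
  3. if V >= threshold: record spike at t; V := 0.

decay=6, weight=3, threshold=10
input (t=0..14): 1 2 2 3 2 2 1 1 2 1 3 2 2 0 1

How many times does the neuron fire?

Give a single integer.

t=0: input=1 -> V=3
t=1: input=2 -> V=7
t=2: input=2 -> V=0 FIRE
t=3: input=3 -> V=9
t=4: input=2 -> V=0 FIRE
t=5: input=2 -> V=6
t=6: input=1 -> V=6
t=7: input=1 -> V=6
t=8: input=2 -> V=9
t=9: input=1 -> V=8
t=10: input=3 -> V=0 FIRE
t=11: input=2 -> V=6
t=12: input=2 -> V=9
t=13: input=0 -> V=5
t=14: input=1 -> V=6

Answer: 3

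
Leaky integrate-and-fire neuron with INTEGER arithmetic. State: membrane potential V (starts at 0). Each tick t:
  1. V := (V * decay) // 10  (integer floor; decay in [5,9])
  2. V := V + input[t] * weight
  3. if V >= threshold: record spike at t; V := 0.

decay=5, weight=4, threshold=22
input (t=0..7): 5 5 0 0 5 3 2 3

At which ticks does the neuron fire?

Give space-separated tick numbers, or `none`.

Answer: 1 5

Derivation:
t=0: input=5 -> V=20
t=1: input=5 -> V=0 FIRE
t=2: input=0 -> V=0
t=3: input=0 -> V=0
t=4: input=5 -> V=20
t=5: input=3 -> V=0 FIRE
t=6: input=2 -> V=8
t=7: input=3 -> V=16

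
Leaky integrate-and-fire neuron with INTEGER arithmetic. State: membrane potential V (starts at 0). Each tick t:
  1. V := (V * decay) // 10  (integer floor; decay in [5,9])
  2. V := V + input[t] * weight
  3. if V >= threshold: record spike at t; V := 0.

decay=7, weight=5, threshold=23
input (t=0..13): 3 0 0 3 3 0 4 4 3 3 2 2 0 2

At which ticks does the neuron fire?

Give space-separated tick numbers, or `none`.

Answer: 4 7 9

Derivation:
t=0: input=3 -> V=15
t=1: input=0 -> V=10
t=2: input=0 -> V=7
t=3: input=3 -> V=19
t=4: input=3 -> V=0 FIRE
t=5: input=0 -> V=0
t=6: input=4 -> V=20
t=7: input=4 -> V=0 FIRE
t=8: input=3 -> V=15
t=9: input=3 -> V=0 FIRE
t=10: input=2 -> V=10
t=11: input=2 -> V=17
t=12: input=0 -> V=11
t=13: input=2 -> V=17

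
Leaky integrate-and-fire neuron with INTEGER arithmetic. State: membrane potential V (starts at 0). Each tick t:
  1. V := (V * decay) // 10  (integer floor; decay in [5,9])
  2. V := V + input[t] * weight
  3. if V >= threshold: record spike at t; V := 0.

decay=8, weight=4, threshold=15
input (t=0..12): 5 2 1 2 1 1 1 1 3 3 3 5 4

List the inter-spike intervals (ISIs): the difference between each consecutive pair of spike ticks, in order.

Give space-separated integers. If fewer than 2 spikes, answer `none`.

Answer: 3 5 2 1 1

Derivation:
t=0: input=5 -> V=0 FIRE
t=1: input=2 -> V=8
t=2: input=1 -> V=10
t=3: input=2 -> V=0 FIRE
t=4: input=1 -> V=4
t=5: input=1 -> V=7
t=6: input=1 -> V=9
t=7: input=1 -> V=11
t=8: input=3 -> V=0 FIRE
t=9: input=3 -> V=12
t=10: input=3 -> V=0 FIRE
t=11: input=5 -> V=0 FIRE
t=12: input=4 -> V=0 FIRE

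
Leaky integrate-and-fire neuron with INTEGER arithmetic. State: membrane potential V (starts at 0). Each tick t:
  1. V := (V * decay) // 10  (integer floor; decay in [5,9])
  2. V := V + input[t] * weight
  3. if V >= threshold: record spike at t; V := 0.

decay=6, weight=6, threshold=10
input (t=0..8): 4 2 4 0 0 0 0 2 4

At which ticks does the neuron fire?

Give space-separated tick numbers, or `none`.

Answer: 0 1 2 7 8

Derivation:
t=0: input=4 -> V=0 FIRE
t=1: input=2 -> V=0 FIRE
t=2: input=4 -> V=0 FIRE
t=3: input=0 -> V=0
t=4: input=0 -> V=0
t=5: input=0 -> V=0
t=6: input=0 -> V=0
t=7: input=2 -> V=0 FIRE
t=8: input=4 -> V=0 FIRE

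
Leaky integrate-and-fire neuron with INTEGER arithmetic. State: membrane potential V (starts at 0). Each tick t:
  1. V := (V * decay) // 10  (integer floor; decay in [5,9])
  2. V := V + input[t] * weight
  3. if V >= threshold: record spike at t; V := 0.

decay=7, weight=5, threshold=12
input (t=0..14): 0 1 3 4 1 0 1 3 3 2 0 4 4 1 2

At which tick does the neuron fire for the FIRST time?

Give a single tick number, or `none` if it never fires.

t=0: input=0 -> V=0
t=1: input=1 -> V=5
t=2: input=3 -> V=0 FIRE
t=3: input=4 -> V=0 FIRE
t=4: input=1 -> V=5
t=5: input=0 -> V=3
t=6: input=1 -> V=7
t=7: input=3 -> V=0 FIRE
t=8: input=3 -> V=0 FIRE
t=9: input=2 -> V=10
t=10: input=0 -> V=7
t=11: input=4 -> V=0 FIRE
t=12: input=4 -> V=0 FIRE
t=13: input=1 -> V=5
t=14: input=2 -> V=0 FIRE

Answer: 2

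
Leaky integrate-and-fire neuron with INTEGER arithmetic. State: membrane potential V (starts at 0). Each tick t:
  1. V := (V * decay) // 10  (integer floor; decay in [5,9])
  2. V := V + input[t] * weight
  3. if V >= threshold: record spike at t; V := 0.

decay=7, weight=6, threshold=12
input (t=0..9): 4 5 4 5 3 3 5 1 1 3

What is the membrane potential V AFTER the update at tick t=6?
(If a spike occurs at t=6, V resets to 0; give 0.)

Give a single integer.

t=0: input=4 -> V=0 FIRE
t=1: input=5 -> V=0 FIRE
t=2: input=4 -> V=0 FIRE
t=3: input=5 -> V=0 FIRE
t=4: input=3 -> V=0 FIRE
t=5: input=3 -> V=0 FIRE
t=6: input=5 -> V=0 FIRE
t=7: input=1 -> V=6
t=8: input=1 -> V=10
t=9: input=3 -> V=0 FIRE

Answer: 0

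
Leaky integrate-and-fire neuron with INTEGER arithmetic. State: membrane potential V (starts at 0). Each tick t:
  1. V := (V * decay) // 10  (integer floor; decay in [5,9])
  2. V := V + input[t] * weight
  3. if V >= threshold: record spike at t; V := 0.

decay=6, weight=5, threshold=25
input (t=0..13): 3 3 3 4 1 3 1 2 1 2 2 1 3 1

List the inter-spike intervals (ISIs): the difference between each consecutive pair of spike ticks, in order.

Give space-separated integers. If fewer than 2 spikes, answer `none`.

Answer: 3 7

Derivation:
t=0: input=3 -> V=15
t=1: input=3 -> V=24
t=2: input=3 -> V=0 FIRE
t=3: input=4 -> V=20
t=4: input=1 -> V=17
t=5: input=3 -> V=0 FIRE
t=6: input=1 -> V=5
t=7: input=2 -> V=13
t=8: input=1 -> V=12
t=9: input=2 -> V=17
t=10: input=2 -> V=20
t=11: input=1 -> V=17
t=12: input=3 -> V=0 FIRE
t=13: input=1 -> V=5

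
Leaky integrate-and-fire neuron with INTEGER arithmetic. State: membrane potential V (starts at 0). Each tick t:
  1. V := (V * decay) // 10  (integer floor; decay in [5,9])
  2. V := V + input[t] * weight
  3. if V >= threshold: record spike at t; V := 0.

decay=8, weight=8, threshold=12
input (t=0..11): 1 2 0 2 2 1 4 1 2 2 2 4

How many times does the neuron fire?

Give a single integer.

t=0: input=1 -> V=8
t=1: input=2 -> V=0 FIRE
t=2: input=0 -> V=0
t=3: input=2 -> V=0 FIRE
t=4: input=2 -> V=0 FIRE
t=5: input=1 -> V=8
t=6: input=4 -> V=0 FIRE
t=7: input=1 -> V=8
t=8: input=2 -> V=0 FIRE
t=9: input=2 -> V=0 FIRE
t=10: input=2 -> V=0 FIRE
t=11: input=4 -> V=0 FIRE

Answer: 8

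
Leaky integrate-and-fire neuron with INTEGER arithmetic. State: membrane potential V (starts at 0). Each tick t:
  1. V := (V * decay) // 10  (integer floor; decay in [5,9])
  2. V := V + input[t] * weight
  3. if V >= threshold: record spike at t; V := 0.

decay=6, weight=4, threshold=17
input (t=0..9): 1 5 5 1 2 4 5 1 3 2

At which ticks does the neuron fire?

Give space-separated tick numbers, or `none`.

t=0: input=1 -> V=4
t=1: input=5 -> V=0 FIRE
t=2: input=5 -> V=0 FIRE
t=3: input=1 -> V=4
t=4: input=2 -> V=10
t=5: input=4 -> V=0 FIRE
t=6: input=5 -> V=0 FIRE
t=7: input=1 -> V=4
t=8: input=3 -> V=14
t=9: input=2 -> V=16

Answer: 1 2 5 6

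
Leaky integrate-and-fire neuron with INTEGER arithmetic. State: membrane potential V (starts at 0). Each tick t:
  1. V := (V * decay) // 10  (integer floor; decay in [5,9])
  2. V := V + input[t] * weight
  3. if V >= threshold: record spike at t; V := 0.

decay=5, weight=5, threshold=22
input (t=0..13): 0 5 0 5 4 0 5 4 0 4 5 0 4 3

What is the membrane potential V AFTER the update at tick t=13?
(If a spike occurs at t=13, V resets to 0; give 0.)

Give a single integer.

Answer: 0

Derivation:
t=0: input=0 -> V=0
t=1: input=5 -> V=0 FIRE
t=2: input=0 -> V=0
t=3: input=5 -> V=0 FIRE
t=4: input=4 -> V=20
t=5: input=0 -> V=10
t=6: input=5 -> V=0 FIRE
t=7: input=4 -> V=20
t=8: input=0 -> V=10
t=9: input=4 -> V=0 FIRE
t=10: input=5 -> V=0 FIRE
t=11: input=0 -> V=0
t=12: input=4 -> V=20
t=13: input=3 -> V=0 FIRE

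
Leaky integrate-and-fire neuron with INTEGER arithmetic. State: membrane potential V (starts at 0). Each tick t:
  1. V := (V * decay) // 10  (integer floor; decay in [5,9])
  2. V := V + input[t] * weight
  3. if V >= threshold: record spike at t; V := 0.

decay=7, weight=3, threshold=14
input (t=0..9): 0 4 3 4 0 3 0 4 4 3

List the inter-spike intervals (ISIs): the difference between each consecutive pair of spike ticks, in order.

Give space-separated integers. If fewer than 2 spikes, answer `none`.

t=0: input=0 -> V=0
t=1: input=4 -> V=12
t=2: input=3 -> V=0 FIRE
t=3: input=4 -> V=12
t=4: input=0 -> V=8
t=5: input=3 -> V=0 FIRE
t=6: input=0 -> V=0
t=7: input=4 -> V=12
t=8: input=4 -> V=0 FIRE
t=9: input=3 -> V=9

Answer: 3 3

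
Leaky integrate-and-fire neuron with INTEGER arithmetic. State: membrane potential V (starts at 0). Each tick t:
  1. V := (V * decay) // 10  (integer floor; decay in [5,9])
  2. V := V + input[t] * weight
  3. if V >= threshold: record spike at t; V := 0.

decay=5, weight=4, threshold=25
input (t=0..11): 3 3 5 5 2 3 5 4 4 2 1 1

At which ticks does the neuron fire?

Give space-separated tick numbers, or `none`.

Answer: 2 6

Derivation:
t=0: input=3 -> V=12
t=1: input=3 -> V=18
t=2: input=5 -> V=0 FIRE
t=3: input=5 -> V=20
t=4: input=2 -> V=18
t=5: input=3 -> V=21
t=6: input=5 -> V=0 FIRE
t=7: input=4 -> V=16
t=8: input=4 -> V=24
t=9: input=2 -> V=20
t=10: input=1 -> V=14
t=11: input=1 -> V=11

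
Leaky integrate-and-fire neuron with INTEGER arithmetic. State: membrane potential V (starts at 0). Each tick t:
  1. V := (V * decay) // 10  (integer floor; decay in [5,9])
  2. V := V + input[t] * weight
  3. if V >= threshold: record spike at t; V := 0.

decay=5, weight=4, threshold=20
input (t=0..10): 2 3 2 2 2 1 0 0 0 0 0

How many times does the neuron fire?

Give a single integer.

Answer: 0

Derivation:
t=0: input=2 -> V=8
t=1: input=3 -> V=16
t=2: input=2 -> V=16
t=3: input=2 -> V=16
t=4: input=2 -> V=16
t=5: input=1 -> V=12
t=6: input=0 -> V=6
t=7: input=0 -> V=3
t=8: input=0 -> V=1
t=9: input=0 -> V=0
t=10: input=0 -> V=0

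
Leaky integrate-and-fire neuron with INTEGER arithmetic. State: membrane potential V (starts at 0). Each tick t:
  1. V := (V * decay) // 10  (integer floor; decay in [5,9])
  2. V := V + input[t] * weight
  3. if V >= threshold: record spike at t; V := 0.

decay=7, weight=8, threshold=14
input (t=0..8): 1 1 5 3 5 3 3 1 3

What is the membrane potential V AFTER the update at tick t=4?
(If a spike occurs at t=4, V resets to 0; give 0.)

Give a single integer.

t=0: input=1 -> V=8
t=1: input=1 -> V=13
t=2: input=5 -> V=0 FIRE
t=3: input=3 -> V=0 FIRE
t=4: input=5 -> V=0 FIRE
t=5: input=3 -> V=0 FIRE
t=6: input=3 -> V=0 FIRE
t=7: input=1 -> V=8
t=8: input=3 -> V=0 FIRE

Answer: 0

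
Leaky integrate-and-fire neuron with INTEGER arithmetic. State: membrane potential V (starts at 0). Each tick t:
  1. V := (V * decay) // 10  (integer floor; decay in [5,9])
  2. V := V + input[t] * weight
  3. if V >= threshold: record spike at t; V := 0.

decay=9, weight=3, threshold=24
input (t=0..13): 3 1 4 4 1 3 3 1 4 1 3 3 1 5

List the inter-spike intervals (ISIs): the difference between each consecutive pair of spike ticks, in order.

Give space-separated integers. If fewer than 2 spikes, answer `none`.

t=0: input=3 -> V=9
t=1: input=1 -> V=11
t=2: input=4 -> V=21
t=3: input=4 -> V=0 FIRE
t=4: input=1 -> V=3
t=5: input=3 -> V=11
t=6: input=3 -> V=18
t=7: input=1 -> V=19
t=8: input=4 -> V=0 FIRE
t=9: input=1 -> V=3
t=10: input=3 -> V=11
t=11: input=3 -> V=18
t=12: input=1 -> V=19
t=13: input=5 -> V=0 FIRE

Answer: 5 5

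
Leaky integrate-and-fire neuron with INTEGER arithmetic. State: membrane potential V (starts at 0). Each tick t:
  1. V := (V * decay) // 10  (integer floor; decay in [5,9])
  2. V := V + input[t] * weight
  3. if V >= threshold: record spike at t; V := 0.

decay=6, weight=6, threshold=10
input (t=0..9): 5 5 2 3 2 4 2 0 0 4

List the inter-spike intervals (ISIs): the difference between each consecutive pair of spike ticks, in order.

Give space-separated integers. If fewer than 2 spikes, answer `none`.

t=0: input=5 -> V=0 FIRE
t=1: input=5 -> V=0 FIRE
t=2: input=2 -> V=0 FIRE
t=3: input=3 -> V=0 FIRE
t=4: input=2 -> V=0 FIRE
t=5: input=4 -> V=0 FIRE
t=6: input=2 -> V=0 FIRE
t=7: input=0 -> V=0
t=8: input=0 -> V=0
t=9: input=4 -> V=0 FIRE

Answer: 1 1 1 1 1 1 3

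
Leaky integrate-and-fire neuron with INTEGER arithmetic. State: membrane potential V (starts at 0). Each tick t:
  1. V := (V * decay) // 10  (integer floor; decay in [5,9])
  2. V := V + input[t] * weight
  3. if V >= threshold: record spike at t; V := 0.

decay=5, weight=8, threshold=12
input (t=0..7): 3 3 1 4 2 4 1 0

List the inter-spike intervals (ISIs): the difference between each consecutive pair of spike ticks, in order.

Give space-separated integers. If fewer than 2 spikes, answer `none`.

Answer: 1 2 1 1

Derivation:
t=0: input=3 -> V=0 FIRE
t=1: input=3 -> V=0 FIRE
t=2: input=1 -> V=8
t=3: input=4 -> V=0 FIRE
t=4: input=2 -> V=0 FIRE
t=5: input=4 -> V=0 FIRE
t=6: input=1 -> V=8
t=7: input=0 -> V=4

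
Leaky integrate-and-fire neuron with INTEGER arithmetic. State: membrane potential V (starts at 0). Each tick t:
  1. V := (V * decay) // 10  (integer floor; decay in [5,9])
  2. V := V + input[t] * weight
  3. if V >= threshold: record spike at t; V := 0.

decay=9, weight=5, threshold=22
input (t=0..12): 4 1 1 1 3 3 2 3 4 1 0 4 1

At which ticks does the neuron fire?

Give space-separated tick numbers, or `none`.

t=0: input=4 -> V=20
t=1: input=1 -> V=0 FIRE
t=2: input=1 -> V=5
t=3: input=1 -> V=9
t=4: input=3 -> V=0 FIRE
t=5: input=3 -> V=15
t=6: input=2 -> V=0 FIRE
t=7: input=3 -> V=15
t=8: input=4 -> V=0 FIRE
t=9: input=1 -> V=5
t=10: input=0 -> V=4
t=11: input=4 -> V=0 FIRE
t=12: input=1 -> V=5

Answer: 1 4 6 8 11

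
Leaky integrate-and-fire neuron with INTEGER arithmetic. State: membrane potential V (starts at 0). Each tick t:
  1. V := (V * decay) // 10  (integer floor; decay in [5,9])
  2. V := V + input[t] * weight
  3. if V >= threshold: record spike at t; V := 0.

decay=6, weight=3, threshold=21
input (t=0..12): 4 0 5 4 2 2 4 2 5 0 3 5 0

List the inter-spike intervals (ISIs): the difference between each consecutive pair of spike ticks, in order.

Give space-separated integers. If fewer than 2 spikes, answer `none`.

Answer: 5

Derivation:
t=0: input=4 -> V=12
t=1: input=0 -> V=7
t=2: input=5 -> V=19
t=3: input=4 -> V=0 FIRE
t=4: input=2 -> V=6
t=5: input=2 -> V=9
t=6: input=4 -> V=17
t=7: input=2 -> V=16
t=8: input=5 -> V=0 FIRE
t=9: input=0 -> V=0
t=10: input=3 -> V=9
t=11: input=5 -> V=20
t=12: input=0 -> V=12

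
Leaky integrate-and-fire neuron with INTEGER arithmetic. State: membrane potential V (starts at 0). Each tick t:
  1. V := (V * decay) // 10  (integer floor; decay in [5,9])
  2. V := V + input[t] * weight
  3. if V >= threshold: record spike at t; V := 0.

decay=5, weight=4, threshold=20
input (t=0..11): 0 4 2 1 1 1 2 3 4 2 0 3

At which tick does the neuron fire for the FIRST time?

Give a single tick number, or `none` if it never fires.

t=0: input=0 -> V=0
t=1: input=4 -> V=16
t=2: input=2 -> V=16
t=3: input=1 -> V=12
t=4: input=1 -> V=10
t=5: input=1 -> V=9
t=6: input=2 -> V=12
t=7: input=3 -> V=18
t=8: input=4 -> V=0 FIRE
t=9: input=2 -> V=8
t=10: input=0 -> V=4
t=11: input=3 -> V=14

Answer: 8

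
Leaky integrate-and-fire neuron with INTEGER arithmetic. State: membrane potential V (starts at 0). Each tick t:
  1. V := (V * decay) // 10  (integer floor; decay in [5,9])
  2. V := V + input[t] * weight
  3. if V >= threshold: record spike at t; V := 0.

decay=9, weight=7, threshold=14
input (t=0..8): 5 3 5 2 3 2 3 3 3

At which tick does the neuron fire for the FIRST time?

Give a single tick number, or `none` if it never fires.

t=0: input=5 -> V=0 FIRE
t=1: input=3 -> V=0 FIRE
t=2: input=5 -> V=0 FIRE
t=3: input=2 -> V=0 FIRE
t=4: input=3 -> V=0 FIRE
t=5: input=2 -> V=0 FIRE
t=6: input=3 -> V=0 FIRE
t=7: input=3 -> V=0 FIRE
t=8: input=3 -> V=0 FIRE

Answer: 0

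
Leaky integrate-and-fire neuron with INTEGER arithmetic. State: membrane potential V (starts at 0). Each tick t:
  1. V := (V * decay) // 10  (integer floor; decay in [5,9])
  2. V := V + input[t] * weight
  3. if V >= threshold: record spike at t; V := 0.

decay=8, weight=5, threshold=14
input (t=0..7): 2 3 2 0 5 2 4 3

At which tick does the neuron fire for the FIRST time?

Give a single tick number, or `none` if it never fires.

Answer: 1

Derivation:
t=0: input=2 -> V=10
t=1: input=3 -> V=0 FIRE
t=2: input=2 -> V=10
t=3: input=0 -> V=8
t=4: input=5 -> V=0 FIRE
t=5: input=2 -> V=10
t=6: input=4 -> V=0 FIRE
t=7: input=3 -> V=0 FIRE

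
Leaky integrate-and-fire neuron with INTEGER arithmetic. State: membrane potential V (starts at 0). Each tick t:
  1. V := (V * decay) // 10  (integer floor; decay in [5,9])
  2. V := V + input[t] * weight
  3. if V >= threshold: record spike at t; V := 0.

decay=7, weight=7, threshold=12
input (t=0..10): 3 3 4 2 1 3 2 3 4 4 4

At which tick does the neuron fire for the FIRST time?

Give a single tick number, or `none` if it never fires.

Answer: 0

Derivation:
t=0: input=3 -> V=0 FIRE
t=1: input=3 -> V=0 FIRE
t=2: input=4 -> V=0 FIRE
t=3: input=2 -> V=0 FIRE
t=4: input=1 -> V=7
t=5: input=3 -> V=0 FIRE
t=6: input=2 -> V=0 FIRE
t=7: input=3 -> V=0 FIRE
t=8: input=4 -> V=0 FIRE
t=9: input=4 -> V=0 FIRE
t=10: input=4 -> V=0 FIRE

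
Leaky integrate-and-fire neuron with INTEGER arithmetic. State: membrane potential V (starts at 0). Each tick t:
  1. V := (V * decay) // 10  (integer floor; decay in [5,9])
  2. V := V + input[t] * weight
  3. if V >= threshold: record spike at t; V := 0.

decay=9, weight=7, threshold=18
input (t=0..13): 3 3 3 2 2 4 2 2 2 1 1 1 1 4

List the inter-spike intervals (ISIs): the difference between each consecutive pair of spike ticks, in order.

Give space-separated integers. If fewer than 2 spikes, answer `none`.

t=0: input=3 -> V=0 FIRE
t=1: input=3 -> V=0 FIRE
t=2: input=3 -> V=0 FIRE
t=3: input=2 -> V=14
t=4: input=2 -> V=0 FIRE
t=5: input=4 -> V=0 FIRE
t=6: input=2 -> V=14
t=7: input=2 -> V=0 FIRE
t=8: input=2 -> V=14
t=9: input=1 -> V=0 FIRE
t=10: input=1 -> V=7
t=11: input=1 -> V=13
t=12: input=1 -> V=0 FIRE
t=13: input=4 -> V=0 FIRE

Answer: 1 1 2 1 2 2 3 1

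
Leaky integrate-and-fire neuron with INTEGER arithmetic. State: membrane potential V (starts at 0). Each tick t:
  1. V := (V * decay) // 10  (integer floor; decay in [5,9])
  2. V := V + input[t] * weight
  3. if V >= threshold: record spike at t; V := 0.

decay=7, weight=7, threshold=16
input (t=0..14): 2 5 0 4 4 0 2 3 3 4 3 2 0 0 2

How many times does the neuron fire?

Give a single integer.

Answer: 8

Derivation:
t=0: input=2 -> V=14
t=1: input=5 -> V=0 FIRE
t=2: input=0 -> V=0
t=3: input=4 -> V=0 FIRE
t=4: input=4 -> V=0 FIRE
t=5: input=0 -> V=0
t=6: input=2 -> V=14
t=7: input=3 -> V=0 FIRE
t=8: input=3 -> V=0 FIRE
t=9: input=4 -> V=0 FIRE
t=10: input=3 -> V=0 FIRE
t=11: input=2 -> V=14
t=12: input=0 -> V=9
t=13: input=0 -> V=6
t=14: input=2 -> V=0 FIRE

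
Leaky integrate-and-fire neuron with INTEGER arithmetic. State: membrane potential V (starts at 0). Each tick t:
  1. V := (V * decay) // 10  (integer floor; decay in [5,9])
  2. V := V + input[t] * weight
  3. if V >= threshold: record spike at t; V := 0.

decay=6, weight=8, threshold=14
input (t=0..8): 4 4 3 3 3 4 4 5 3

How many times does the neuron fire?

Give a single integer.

t=0: input=4 -> V=0 FIRE
t=1: input=4 -> V=0 FIRE
t=2: input=3 -> V=0 FIRE
t=3: input=3 -> V=0 FIRE
t=4: input=3 -> V=0 FIRE
t=5: input=4 -> V=0 FIRE
t=6: input=4 -> V=0 FIRE
t=7: input=5 -> V=0 FIRE
t=8: input=3 -> V=0 FIRE

Answer: 9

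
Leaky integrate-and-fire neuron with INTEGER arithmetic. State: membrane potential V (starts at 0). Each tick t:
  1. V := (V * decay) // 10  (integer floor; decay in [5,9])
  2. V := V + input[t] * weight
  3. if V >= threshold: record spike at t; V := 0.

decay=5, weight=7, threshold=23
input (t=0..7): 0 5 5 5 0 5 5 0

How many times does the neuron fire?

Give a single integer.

Answer: 5

Derivation:
t=0: input=0 -> V=0
t=1: input=5 -> V=0 FIRE
t=2: input=5 -> V=0 FIRE
t=3: input=5 -> V=0 FIRE
t=4: input=0 -> V=0
t=5: input=5 -> V=0 FIRE
t=6: input=5 -> V=0 FIRE
t=7: input=0 -> V=0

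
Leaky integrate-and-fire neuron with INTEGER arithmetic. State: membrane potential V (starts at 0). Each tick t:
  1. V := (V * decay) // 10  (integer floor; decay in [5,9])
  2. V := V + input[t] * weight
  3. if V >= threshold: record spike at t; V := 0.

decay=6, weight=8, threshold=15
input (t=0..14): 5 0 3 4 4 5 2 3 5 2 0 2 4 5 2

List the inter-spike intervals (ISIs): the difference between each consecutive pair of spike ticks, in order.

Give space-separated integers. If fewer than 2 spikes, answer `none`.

t=0: input=5 -> V=0 FIRE
t=1: input=0 -> V=0
t=2: input=3 -> V=0 FIRE
t=3: input=4 -> V=0 FIRE
t=4: input=4 -> V=0 FIRE
t=5: input=5 -> V=0 FIRE
t=6: input=2 -> V=0 FIRE
t=7: input=3 -> V=0 FIRE
t=8: input=5 -> V=0 FIRE
t=9: input=2 -> V=0 FIRE
t=10: input=0 -> V=0
t=11: input=2 -> V=0 FIRE
t=12: input=4 -> V=0 FIRE
t=13: input=5 -> V=0 FIRE
t=14: input=2 -> V=0 FIRE

Answer: 2 1 1 1 1 1 1 1 2 1 1 1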